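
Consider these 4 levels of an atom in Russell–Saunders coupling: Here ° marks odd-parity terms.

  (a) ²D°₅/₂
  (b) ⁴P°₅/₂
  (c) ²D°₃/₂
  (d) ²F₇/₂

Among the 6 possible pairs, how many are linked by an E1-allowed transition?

(a)–(b): forbidden (parity, ΔS).
(a)–(c): forbidden (parity).
(a)–(d): allowed.
(b)–(c): forbidden (parity, ΔS).
(b)–(d): forbidden (ΔS, ΔL).
(c)–(d): forbidden (ΔJ).
Allowed pairs: 1 of 6.

1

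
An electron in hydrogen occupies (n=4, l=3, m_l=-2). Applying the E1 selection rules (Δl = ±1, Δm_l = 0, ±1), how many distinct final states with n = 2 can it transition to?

0

E1 requires l_f ∈ {2, 4}, but neither lies in [0, 1], so no final state is reachable.
Total: 0.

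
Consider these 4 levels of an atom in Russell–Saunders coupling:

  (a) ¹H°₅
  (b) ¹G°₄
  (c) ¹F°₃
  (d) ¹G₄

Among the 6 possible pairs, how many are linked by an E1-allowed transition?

(a)–(b): forbidden (parity).
(a)–(c): forbidden (parity, ΔL, ΔJ).
(a)–(d): allowed.
(b)–(c): forbidden (parity).
(b)–(d): allowed.
(c)–(d): allowed.
Allowed pairs: 3 of 6.

3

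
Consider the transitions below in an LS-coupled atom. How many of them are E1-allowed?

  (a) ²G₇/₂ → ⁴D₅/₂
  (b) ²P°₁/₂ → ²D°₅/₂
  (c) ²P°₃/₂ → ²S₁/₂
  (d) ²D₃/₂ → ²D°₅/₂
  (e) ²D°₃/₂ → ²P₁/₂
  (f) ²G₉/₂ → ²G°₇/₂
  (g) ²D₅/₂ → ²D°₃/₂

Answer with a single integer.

(a) forbidden (parity, ΔS, ΔL fail)
(b) forbidden (parity, ΔJ fail)
(c) allowed
(d) allowed
(e) allowed
(f) allowed
(g) allowed
Total allowed: 5 of 7.

5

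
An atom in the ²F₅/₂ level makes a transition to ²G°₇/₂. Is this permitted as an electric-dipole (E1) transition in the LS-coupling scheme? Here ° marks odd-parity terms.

allowed

Reading off the term symbols: S 1/2→1/2, L 3→4, J 5/2→7/2, parity even→odd.
Parity must change: even → odd — ok.
ΔS = 0: S: 1/2 → 1/2 — ok.
ΔL = 0, ±1 (not L=0↔0): L: 3 → 4, ΔL = +1 — ok.
ΔJ = 0, ±1 (not J=0↔0): J: 5/2 → 7/2, ΔJ = +1 — ok.
All four E1 rules are satisfied.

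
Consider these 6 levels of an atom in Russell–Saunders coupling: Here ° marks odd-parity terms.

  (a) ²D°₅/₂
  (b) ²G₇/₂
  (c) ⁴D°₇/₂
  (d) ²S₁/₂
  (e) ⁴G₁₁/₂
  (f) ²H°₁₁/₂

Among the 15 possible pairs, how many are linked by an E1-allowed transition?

0

(a)–(b): forbidden (ΔL).
(a)–(c): forbidden (parity, ΔS).
(a)–(d): forbidden (ΔL, ΔJ).
(a)–(e): forbidden (ΔS, ΔL, ΔJ).
(a)–(f): forbidden (parity, ΔL, ΔJ).
(b)–(c): forbidden (ΔS, ΔL).
(b)–(d): forbidden (parity, ΔL, ΔJ).
(b)–(e): forbidden (parity, ΔS, ΔJ).
(b)–(f): forbidden (ΔJ).
(c)–(d): forbidden (ΔS, ΔL, ΔJ).
(c)–(e): forbidden (ΔL, ΔJ).
(c)–(f): forbidden (parity, ΔS, ΔL, ΔJ).
(d)–(e): forbidden (parity, ΔS, ΔL, ΔJ).
(d)–(f): forbidden (ΔL, ΔJ).
(e)–(f): forbidden (ΔS).
Allowed pairs: 0 of 15.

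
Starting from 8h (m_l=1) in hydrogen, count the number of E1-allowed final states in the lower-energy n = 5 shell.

E1 requires Δl = ±1, so l_f ∈ {4, 6}; with 0 ≤ l_f ≤ n_f−1 = 4, the allowed l_f values are {4}.
For l_f = 4: m_f ∈ {m_i−1, m_i, m_i+1} ∩ [−4, 4] = {0, 1, 2} → 3 states.
Total: 3.

3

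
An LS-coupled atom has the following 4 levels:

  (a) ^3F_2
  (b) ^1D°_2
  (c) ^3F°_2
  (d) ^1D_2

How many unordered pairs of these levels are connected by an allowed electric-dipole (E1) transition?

2

(a)–(b): forbidden (ΔS).
(a)–(c): allowed.
(a)–(d): forbidden (parity, ΔS).
(b)–(c): forbidden (parity, ΔS).
(b)–(d): allowed.
(c)–(d): forbidden (ΔS).
Allowed pairs: 2 of 6.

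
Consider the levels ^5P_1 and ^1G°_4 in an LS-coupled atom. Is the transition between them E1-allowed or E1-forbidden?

ΔJ = 0, ±1 (not J=0↔0): J: 1 → 4, ΔJ = +3 — fails.
ΔS = 0: S: 2 → 0 — fails.
ΔL = 0, ±1 (not L=0↔0): L: 1 → 4, ΔL = +3 — fails.
Parity must change: even → odd — passes.
Rule(s) violated: ΔS, ΔL, ΔJ.

forbidden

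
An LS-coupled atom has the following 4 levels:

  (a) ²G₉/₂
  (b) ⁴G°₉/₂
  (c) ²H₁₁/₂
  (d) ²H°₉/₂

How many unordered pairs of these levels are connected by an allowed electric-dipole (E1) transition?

(a)–(b): forbidden (ΔS).
(a)–(c): forbidden (parity).
(a)–(d): allowed.
(b)–(c): forbidden (ΔS).
(b)–(d): forbidden (parity, ΔS).
(c)–(d): allowed.
Allowed pairs: 2 of 6.

2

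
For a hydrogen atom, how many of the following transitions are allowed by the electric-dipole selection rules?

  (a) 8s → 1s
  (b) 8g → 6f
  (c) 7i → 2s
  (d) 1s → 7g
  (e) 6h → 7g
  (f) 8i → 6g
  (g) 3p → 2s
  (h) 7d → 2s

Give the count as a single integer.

(a) forbidden — Δl = +0 (E1 requires Δl = ±1)
(b) allowed
(c) forbidden — Δl = -6 (E1 requires Δl = ±1)
(d) forbidden — Δl = +4 (E1 requires Δl = ±1)
(e) allowed
(f) forbidden — Δl = -2 (E1 requires Δl = ±1)
(g) allowed
(h) forbidden — Δl = -2 (E1 requires Δl = ±1)
Total allowed: 3 of 8.

3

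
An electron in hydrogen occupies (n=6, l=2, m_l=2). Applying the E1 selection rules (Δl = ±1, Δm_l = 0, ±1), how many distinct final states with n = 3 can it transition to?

E1 requires Δl = ±1, so l_f ∈ {1, 3}; with 0 ≤ l_f ≤ n_f−1 = 2, the allowed l_f values are {1}.
For l_f = 1: m_f ∈ {m_i−1, m_i, m_i+1} ∩ [−1, 1] = {1} → 1 state.
Total: 1.

1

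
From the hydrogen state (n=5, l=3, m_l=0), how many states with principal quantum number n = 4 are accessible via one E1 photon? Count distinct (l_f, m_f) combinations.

3

E1 requires Δl = ±1, so l_f ∈ {2, 4}; with 0 ≤ l_f ≤ n_f−1 = 3, the allowed l_f values are {2}.
For l_f = 2: m_f ∈ {m_i−1, m_i, m_i+1} ∩ [−2, 2] = {-1, 0, 1} → 3 states.
Total: 3.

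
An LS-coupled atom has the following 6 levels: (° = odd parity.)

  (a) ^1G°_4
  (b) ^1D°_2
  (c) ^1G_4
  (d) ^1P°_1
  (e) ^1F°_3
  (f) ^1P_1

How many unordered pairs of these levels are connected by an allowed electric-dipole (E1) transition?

(a)–(b): forbidden (parity, ΔL, ΔJ).
(a)–(c): allowed.
(a)–(d): forbidden (parity, ΔL, ΔJ).
(a)–(e): forbidden (parity).
(a)–(f): forbidden (ΔL, ΔJ).
(b)–(c): forbidden (ΔL, ΔJ).
(b)–(d): forbidden (parity).
(b)–(e): forbidden (parity).
(b)–(f): allowed.
(c)–(d): forbidden (ΔL, ΔJ).
(c)–(e): allowed.
(c)–(f): forbidden (parity, ΔL, ΔJ).
(d)–(e): forbidden (parity, ΔL, ΔJ).
(d)–(f): allowed.
(e)–(f): forbidden (ΔL, ΔJ).
Allowed pairs: 4 of 15.

4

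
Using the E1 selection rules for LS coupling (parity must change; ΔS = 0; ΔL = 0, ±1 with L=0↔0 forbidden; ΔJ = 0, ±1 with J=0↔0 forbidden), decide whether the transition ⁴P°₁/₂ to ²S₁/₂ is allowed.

forbidden

Parity must change: odd → even — satisfied.
ΔS = 0: S: 3/2 → 1/2 — violated.
ΔL = 0, ±1 (not L=0↔0): L: 1 → 0, ΔL = -1 — satisfied.
ΔJ = 0, ±1 (not J=0↔0): J: 1/2 → 1/2, ΔJ = +0 — satisfied.
Rule(s) violated: ΔS.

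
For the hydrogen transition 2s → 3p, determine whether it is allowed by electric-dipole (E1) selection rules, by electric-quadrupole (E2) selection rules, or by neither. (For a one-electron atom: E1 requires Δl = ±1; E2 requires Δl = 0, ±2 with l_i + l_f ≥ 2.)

E1

Δl = 1 − 0 = +1; l_i + l_f = 1.
E1 (Δl = ±1): satisfied.
E2 (Δl = 0,±2, l_i+l_f ≥ 2): not satisfied.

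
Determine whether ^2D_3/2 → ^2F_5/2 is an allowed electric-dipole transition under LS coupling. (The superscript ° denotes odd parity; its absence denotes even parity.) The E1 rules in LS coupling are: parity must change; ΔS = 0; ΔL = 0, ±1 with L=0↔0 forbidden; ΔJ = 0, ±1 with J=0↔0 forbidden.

forbidden

ΔS = 0: S: 1/2 → 1/2 — satisfied.
ΔL = 0, ±1 (not L=0↔0): L: 2 → 3, ΔL = +1 — satisfied.
ΔJ = 0, ±1 (not J=0↔0): J: 3/2 → 5/2, ΔJ = +1 — satisfied.
Parity must change: even → even — violated.
Rule(s) violated: parity.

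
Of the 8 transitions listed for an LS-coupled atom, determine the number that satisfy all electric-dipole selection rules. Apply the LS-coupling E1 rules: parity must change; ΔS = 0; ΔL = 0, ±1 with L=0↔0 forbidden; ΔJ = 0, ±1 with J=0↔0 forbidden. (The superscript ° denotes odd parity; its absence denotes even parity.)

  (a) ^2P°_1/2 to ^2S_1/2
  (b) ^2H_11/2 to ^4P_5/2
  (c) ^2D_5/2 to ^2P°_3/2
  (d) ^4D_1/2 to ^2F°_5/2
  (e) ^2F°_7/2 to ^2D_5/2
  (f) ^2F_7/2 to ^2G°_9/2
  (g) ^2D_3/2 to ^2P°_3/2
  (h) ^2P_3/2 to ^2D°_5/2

6

(a) allowed
(b) forbidden (parity, ΔS, ΔL, ΔJ fail)
(c) allowed
(d) forbidden (ΔS, ΔJ fail)
(e) allowed
(f) allowed
(g) allowed
(h) allowed
Total allowed: 6 of 8.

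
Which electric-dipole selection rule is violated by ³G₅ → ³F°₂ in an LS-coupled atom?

the ΔJ = 0, ±1 rule

Parity must change: even → odd — ✓.
ΔS = 0: S: 1 → 1 — ✓.
ΔL = 0, ±1 (not L=0↔0): L: 4 → 3, ΔL = -1 — ✓.
ΔJ = 0, ±1 (not J=0↔0): J: 5 → 2, ΔJ = -3 — ✗.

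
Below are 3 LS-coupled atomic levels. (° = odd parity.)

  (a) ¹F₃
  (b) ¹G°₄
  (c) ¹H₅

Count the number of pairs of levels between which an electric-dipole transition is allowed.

2

(a)–(b): allowed.
(a)–(c): forbidden (parity, ΔL, ΔJ).
(b)–(c): allowed.
Allowed pairs: 2 of 3.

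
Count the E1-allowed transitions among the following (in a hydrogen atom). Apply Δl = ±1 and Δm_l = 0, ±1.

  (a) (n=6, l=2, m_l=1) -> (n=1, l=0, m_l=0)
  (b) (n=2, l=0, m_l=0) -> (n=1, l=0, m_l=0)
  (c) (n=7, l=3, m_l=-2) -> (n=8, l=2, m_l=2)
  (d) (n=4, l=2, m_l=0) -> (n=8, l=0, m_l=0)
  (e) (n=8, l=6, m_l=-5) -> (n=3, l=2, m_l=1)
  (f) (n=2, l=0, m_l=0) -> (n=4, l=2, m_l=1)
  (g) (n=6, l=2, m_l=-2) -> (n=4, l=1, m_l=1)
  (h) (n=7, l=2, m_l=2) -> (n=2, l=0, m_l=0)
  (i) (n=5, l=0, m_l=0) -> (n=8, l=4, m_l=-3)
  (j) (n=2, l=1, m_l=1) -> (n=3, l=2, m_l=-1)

0

(a) forbidden — Δl = -2 (E1 requires Δl = ±1)
(b) forbidden — Δl = +0 (E1 requires Δl = ±1)
(c) forbidden — Δm_l = +4 (E1 requires Δm_l = 0, ±1)
(d) forbidden — Δl = -2 (E1 requires Δl = ±1)
(e) forbidden — Δl = -4 (E1 requires Δl = ±1); Δm_l = +6 (E1 requires Δm_l = 0, ±1)
(f) forbidden — Δl = +2 (E1 requires Δl = ±1)
(g) forbidden — Δm_l = +3 (E1 requires Δm_l = 0, ±1)
(h) forbidden — Δl = -2 (E1 requires Δl = ±1); Δm_l = -2 (E1 requires Δm_l = 0, ±1)
(i) forbidden — Δl = +4 (E1 requires Δl = ±1); Δm_l = -3 (E1 requires Δm_l = 0, ±1)
(j) forbidden — Δm_l = -2 (E1 requires Δm_l = 0, ±1)
Total allowed: 0 of 10.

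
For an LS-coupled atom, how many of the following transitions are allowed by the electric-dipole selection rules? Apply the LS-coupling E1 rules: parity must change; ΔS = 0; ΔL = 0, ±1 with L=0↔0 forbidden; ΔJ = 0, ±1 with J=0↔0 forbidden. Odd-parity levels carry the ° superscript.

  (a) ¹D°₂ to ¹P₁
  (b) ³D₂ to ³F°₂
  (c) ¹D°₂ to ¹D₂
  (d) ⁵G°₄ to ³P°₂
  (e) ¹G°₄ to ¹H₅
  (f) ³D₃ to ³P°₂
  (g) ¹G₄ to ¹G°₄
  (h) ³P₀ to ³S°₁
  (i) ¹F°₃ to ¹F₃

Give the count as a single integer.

(a) allowed
(b) allowed
(c) allowed
(d) forbidden (parity, ΔS, ΔL, ΔJ fail)
(e) allowed
(f) allowed
(g) allowed
(h) allowed
(i) allowed
Total allowed: 8 of 9.

8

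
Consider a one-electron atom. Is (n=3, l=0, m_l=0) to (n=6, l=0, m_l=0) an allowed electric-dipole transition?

Δl = 0 − 0 = +0; the E1 rule Δl = ±1 is fails.
Δm_l = 0 − (0) = +0. E1 requires Δm_l = 0, ±1: ok.
The transition is electric-dipole forbidden.

forbidden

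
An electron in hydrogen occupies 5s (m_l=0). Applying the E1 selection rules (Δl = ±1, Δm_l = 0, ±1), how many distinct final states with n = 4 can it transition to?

3

E1 requires Δl = ±1, so l_f ∈ {-1, 1}; with 0 ≤ l_f ≤ n_f−1 = 3, the allowed l_f values are {1}.
For l_f = 1: m_f ∈ {m_i−1, m_i, m_i+1} ∩ [−1, 1] = {-1, 0, 1} → 3 states.
Total: 3.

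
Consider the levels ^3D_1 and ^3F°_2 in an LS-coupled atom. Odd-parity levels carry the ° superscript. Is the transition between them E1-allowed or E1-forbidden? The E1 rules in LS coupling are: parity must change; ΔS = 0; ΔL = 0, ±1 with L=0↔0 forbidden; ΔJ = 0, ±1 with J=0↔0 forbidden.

Initial level: S=1, L=2, J=1, parity even. Final level: S=1, L=3, J=2, parity odd.
Parity must change: even → odd — passes.
ΔS = 0: S: 1 → 1 — passes.
ΔL = 0, ±1 (not L=0↔0): L: 2 → 3, ΔL = +1 — passes.
ΔJ = 0, ±1 (not J=0↔0): J: 1 → 2, ΔJ = +1 — passes.
All four E1 rules are satisfied.

allowed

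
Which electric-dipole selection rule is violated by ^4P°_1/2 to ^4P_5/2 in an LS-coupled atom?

Reading off the term symbols: S 3/2→3/2, L 1→1, J 1/2→5/2, parity odd→even.
Parity must change: odd → even — ✓.
ΔS = 0: S: 3/2 → 3/2 — ✓.
ΔL = 0, ±1 (not L=0↔0): L: 1 → 1, ΔL = +0 — ✓.
ΔJ = 0, ±1 (not J=0↔0): J: 1/2 → 5/2, ΔJ = +2 — ✗.

the ΔJ = 0, ±1 rule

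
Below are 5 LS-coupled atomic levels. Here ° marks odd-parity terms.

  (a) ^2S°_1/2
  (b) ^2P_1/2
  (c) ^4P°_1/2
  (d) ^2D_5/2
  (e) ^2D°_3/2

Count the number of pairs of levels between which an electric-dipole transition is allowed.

(a)–(b): allowed.
(a)–(c): forbidden (parity, ΔS).
(a)–(d): forbidden (ΔL, ΔJ).
(a)–(e): forbidden (parity, ΔL).
(b)–(c): forbidden (ΔS).
(b)–(d): forbidden (parity, ΔJ).
(b)–(e): allowed.
(c)–(d): forbidden (ΔS, ΔJ).
(c)–(e): forbidden (parity, ΔS).
(d)–(e): allowed.
Allowed pairs: 3 of 10.

3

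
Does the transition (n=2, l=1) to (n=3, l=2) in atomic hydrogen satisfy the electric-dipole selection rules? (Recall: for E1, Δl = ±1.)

allowed

l: 1 → 2 (Δl = +1). Δl = ±1 satisfied.
All E1 selection rules are satisfied.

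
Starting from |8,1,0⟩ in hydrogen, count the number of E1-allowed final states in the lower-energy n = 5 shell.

4

E1 requires Δl = ±1, so l_f ∈ {0, 2}; with 0 ≤ l_f ≤ n_f−1 = 4, the allowed l_f values are {0, 2}.
For l_f = 0: m_f ∈ {m_i−1, m_i, m_i+1} ∩ [−0, 0] = {0} → 1 state.
For l_f = 2: m_f ∈ {m_i−1, m_i, m_i+1} ∩ [−2, 2] = {-1, 0, 1} → 3 states.
Total: 4.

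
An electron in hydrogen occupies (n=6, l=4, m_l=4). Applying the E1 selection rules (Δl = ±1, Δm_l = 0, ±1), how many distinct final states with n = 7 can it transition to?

4

E1 requires Δl = ±1, so l_f ∈ {3, 5}; with 0 ≤ l_f ≤ n_f−1 = 6, the allowed l_f values are {3, 5}.
For l_f = 3: m_f ∈ {m_i−1, m_i, m_i+1} ∩ [−3, 3] = {3} → 1 state.
For l_f = 5: m_f ∈ {m_i−1, m_i, m_i+1} ∩ [−5, 5] = {3, 4, 5} → 3 states.
Total: 4.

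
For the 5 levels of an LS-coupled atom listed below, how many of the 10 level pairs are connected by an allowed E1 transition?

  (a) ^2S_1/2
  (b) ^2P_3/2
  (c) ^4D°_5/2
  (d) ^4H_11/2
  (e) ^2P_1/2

0

(a)–(b): forbidden (parity).
(a)–(c): forbidden (ΔS, ΔL, ΔJ).
(a)–(d): forbidden (parity, ΔS, ΔL, ΔJ).
(a)–(e): forbidden (parity).
(b)–(c): forbidden (ΔS).
(b)–(d): forbidden (parity, ΔS, ΔL, ΔJ).
(b)–(e): forbidden (parity).
(c)–(d): forbidden (ΔL, ΔJ).
(c)–(e): forbidden (ΔS, ΔJ).
(d)–(e): forbidden (parity, ΔS, ΔL, ΔJ).
Allowed pairs: 0 of 10.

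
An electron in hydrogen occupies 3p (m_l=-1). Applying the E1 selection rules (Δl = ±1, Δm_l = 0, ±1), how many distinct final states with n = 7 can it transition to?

E1 requires Δl = ±1, so l_f ∈ {0, 2}; with 0 ≤ l_f ≤ n_f−1 = 6, the allowed l_f values are {0, 2}.
For l_f = 0: m_f ∈ {m_i−1, m_i, m_i+1} ∩ [−0, 0] = {0} → 1 state.
For l_f = 2: m_f ∈ {m_i−1, m_i, m_i+1} ∩ [−2, 2] = {-2, -1, 0} → 3 states.
Total: 4.

4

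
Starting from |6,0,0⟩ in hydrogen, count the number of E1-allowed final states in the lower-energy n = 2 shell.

E1 requires Δl = ±1, so l_f ∈ {-1, 1}; with 0 ≤ l_f ≤ n_f−1 = 1, the allowed l_f values are {1}.
For l_f = 1: m_f ∈ {m_i−1, m_i, m_i+1} ∩ [−1, 1] = {-1, 0, 1} → 3 states.
Total: 3.

3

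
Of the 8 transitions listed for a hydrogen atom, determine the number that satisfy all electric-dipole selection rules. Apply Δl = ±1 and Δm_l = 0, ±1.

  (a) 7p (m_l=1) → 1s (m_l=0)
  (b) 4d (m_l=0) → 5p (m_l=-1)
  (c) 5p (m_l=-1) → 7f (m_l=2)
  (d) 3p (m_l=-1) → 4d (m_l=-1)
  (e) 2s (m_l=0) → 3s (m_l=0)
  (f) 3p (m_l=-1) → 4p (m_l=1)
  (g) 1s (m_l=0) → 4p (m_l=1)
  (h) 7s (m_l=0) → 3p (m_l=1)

5

(a) allowed
(b) allowed
(c) forbidden — Δl = +2 (E1 requires Δl = ±1); Δm_l = +3 (E1 requires Δm_l = 0, ±1)
(d) allowed
(e) forbidden — Δl = +0 (E1 requires Δl = ±1)
(f) forbidden — Δl = +0 (E1 requires Δl = ±1); Δm_l = +2 (E1 requires Δm_l = 0, ±1)
(g) allowed
(h) allowed
Total allowed: 5 of 8.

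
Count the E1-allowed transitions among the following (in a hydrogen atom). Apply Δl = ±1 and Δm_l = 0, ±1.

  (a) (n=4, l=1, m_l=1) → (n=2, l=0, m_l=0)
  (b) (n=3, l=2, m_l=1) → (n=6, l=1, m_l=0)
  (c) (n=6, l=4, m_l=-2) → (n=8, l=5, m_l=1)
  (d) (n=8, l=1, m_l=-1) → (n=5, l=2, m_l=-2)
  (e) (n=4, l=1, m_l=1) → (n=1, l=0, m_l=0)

(a) allowed
(b) allowed
(c) forbidden — Δm_l = +3 (E1 requires Δm_l = 0, ±1)
(d) allowed
(e) allowed
Total allowed: 4 of 5.

4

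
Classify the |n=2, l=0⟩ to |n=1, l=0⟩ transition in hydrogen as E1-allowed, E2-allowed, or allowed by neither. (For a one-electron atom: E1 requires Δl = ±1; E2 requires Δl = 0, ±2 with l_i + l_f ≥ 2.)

Δl = 0 − 0 = +0; l_i + l_f = 0.
E1 (Δl = ±1): not satisfied.
E2 (Δl = 0,±2, l_i+l_f ≥ 2): not satisfied.

neither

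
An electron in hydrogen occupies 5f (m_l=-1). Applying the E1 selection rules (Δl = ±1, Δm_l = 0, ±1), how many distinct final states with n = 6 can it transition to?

6

E1 requires Δl = ±1, so l_f ∈ {2, 4}; with 0 ≤ l_f ≤ n_f−1 = 5, the allowed l_f values are {2, 4}.
For l_f = 2: m_f ∈ {m_i−1, m_i, m_i+1} ∩ [−2, 2] = {-2, -1, 0} → 3 states.
For l_f = 4: m_f ∈ {m_i−1, m_i, m_i+1} ∩ [−4, 4] = {-2, -1, 0} → 3 states.
Total: 6.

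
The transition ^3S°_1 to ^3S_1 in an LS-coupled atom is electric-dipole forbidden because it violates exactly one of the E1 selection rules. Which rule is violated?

the L=0 ↔ L=0 exclusion

Initial level: S=1, L=0, J=1, parity odd. Final level: S=1, L=0, J=1, parity even.
Parity must change: odd → even — ok.
ΔS = 0: S: 1 → 1 — ok.
ΔL = 0, ±1 (not L=0↔0): L: 0 → 0, ΔL = +0 — fails.
ΔJ = 0, ±1 (not J=0↔0): J: 1 → 1, ΔJ = +0 — ok.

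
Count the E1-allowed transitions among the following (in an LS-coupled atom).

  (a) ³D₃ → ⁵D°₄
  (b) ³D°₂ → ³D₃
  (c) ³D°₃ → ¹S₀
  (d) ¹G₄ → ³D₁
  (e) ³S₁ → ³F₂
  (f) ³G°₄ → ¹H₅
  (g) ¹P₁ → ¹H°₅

(a) forbidden (ΔS fails)
(b) allowed
(c) forbidden (ΔS, ΔL, ΔJ fail)
(d) forbidden (parity, ΔS, ΔL, ΔJ fail)
(e) forbidden (parity, ΔL fail)
(f) forbidden (ΔS fails)
(g) forbidden (ΔL, ΔJ fail)
Total allowed: 1 of 7.

1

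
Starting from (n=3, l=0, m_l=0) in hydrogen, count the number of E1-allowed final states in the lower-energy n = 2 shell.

3

E1 requires Δl = ±1, so l_f ∈ {-1, 1}; with 0 ≤ l_f ≤ n_f−1 = 1, the allowed l_f values are {1}.
For l_f = 1: m_f ∈ {m_i−1, m_i, m_i+1} ∩ [−1, 1] = {-1, 0, 1} → 3 states.
Total: 3.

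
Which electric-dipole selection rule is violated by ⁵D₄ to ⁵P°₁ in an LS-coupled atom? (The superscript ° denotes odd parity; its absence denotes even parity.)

Initial level: S=2, L=2, J=4, parity even. Final level: S=2, L=1, J=1, parity odd.
ΔS = 0: S: 2 → 2 — ✓.
ΔL = 0, ±1 (not L=0↔0): L: 2 → 1, ΔL = -1 — ✓.
ΔJ = 0, ±1 (not J=0↔0): J: 4 → 1, ΔJ = -3 — ✗.
Parity must change: even → odd — ✓.

the ΔJ = 0, ±1 rule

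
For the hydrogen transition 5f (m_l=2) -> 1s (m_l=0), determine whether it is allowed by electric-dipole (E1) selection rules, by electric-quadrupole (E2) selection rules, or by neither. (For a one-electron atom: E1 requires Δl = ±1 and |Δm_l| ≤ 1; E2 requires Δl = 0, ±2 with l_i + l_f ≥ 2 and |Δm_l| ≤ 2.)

neither

Δl = 0 − 3 = -3; l_i + l_f = 3.
Δm_l = -2.
E1 (Δl = ±1, |Δm_l| ≤ 1): not satisfied.
E2 (Δl = 0,±2, l_i+l_f ≥ 2, |Δm_l| ≤ 2): not satisfied.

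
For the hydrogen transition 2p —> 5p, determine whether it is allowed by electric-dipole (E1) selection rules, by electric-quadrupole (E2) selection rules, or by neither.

Δl = 1 − 1 = +0; l_i + l_f = 2.
E1 (Δl = ±1): not satisfied.
E2 (Δl = 0,±2, l_i+l_f ≥ 2): satisfied.

E2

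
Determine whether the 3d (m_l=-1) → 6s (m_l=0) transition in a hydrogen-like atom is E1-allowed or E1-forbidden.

forbidden

Initial l = 2, final l = 0, so Δl = -2. E1 requires Δl = ±1: ✗.
m_l: -1 → 0 (Δm_l = +1). |Δm_l| ≤ 1 ✓.
The transition is electric-dipole forbidden.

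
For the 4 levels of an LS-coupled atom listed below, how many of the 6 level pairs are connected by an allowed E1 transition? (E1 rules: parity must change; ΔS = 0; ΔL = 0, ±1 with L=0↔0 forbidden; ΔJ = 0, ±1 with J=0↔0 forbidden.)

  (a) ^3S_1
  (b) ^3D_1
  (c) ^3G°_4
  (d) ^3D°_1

(a)–(b): forbidden (parity, ΔL).
(a)–(c): forbidden (ΔL, ΔJ).
(a)–(d): forbidden (ΔL).
(b)–(c): forbidden (ΔL, ΔJ).
(b)–(d): allowed.
(c)–(d): forbidden (parity, ΔL, ΔJ).
Allowed pairs: 1 of 6.

1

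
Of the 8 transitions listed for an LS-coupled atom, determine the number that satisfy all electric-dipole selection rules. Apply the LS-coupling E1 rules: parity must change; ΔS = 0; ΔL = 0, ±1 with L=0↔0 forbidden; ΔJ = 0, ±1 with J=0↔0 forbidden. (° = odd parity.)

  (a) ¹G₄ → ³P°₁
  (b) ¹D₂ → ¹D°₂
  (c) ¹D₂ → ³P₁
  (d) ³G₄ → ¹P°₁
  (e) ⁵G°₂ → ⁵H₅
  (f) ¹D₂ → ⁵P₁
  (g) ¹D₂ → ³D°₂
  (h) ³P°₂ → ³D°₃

1

(a) forbidden (ΔS, ΔL, ΔJ fail)
(b) allowed
(c) forbidden (parity, ΔS fail)
(d) forbidden (ΔS, ΔL, ΔJ fail)
(e) forbidden (ΔJ fails)
(f) forbidden (parity, ΔS fail)
(g) forbidden (ΔS fails)
(h) forbidden (parity fails)
Total allowed: 1 of 8.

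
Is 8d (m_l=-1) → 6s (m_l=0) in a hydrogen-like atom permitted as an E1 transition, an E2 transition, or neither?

E2

Δl = 0 − 2 = -2; l_i + l_f = 2.
Δm_l = +1.
E1 (Δl = ±1, |Δm_l| ≤ 1): not satisfied.
E2 (Δl = 0,±2, l_i+l_f ≥ 2, |Δm_l| ≤ 2): satisfied.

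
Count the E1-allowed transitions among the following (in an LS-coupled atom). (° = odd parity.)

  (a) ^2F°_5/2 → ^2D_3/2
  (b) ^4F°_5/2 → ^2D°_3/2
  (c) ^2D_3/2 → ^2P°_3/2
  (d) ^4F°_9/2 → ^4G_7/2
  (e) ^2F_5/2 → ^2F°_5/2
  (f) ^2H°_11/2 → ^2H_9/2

5

(a) allowed
(b) forbidden (parity, ΔS fail)
(c) allowed
(d) allowed
(e) allowed
(f) allowed
Total allowed: 5 of 6.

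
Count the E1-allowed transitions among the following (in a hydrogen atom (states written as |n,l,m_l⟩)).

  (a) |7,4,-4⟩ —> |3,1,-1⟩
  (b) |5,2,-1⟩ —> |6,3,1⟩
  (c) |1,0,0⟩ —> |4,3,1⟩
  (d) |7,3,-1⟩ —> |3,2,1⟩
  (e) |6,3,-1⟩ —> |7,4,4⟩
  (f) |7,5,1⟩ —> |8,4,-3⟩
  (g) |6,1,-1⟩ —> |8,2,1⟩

(a) forbidden — Δl = -3 (E1 requires Δl = ±1); Δm_l = +3 (E1 requires Δm_l = 0, ±1)
(b) forbidden — Δm_l = +2 (E1 requires Δm_l = 0, ±1)
(c) forbidden — Δl = +3 (E1 requires Δl = ±1)
(d) forbidden — Δm_l = +2 (E1 requires Δm_l = 0, ±1)
(e) forbidden — Δm_l = +5 (E1 requires Δm_l = 0, ±1)
(f) forbidden — Δm_l = -4 (E1 requires Δm_l = 0, ±1)
(g) forbidden — Δm_l = +2 (E1 requires Δm_l = 0, ±1)
Total allowed: 0 of 7.

0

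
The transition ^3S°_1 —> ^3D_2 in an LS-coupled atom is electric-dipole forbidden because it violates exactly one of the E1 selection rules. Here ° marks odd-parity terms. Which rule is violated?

Parity must change: odd → even — ok.
ΔS = 0: S: 1 → 1 — ok.
ΔL = 0, ±1 (not L=0↔0): L: 0 → 2, ΔL = +2 — fails.
ΔJ = 0, ±1 (not J=0↔0): J: 1 → 2, ΔJ = +1 — ok.

the ΔL = 0, ±1 rule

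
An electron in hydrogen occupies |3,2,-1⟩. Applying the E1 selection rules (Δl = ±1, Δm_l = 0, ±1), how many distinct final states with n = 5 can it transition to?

5

E1 requires Δl = ±1, so l_f ∈ {1, 3}; with 0 ≤ l_f ≤ n_f−1 = 4, the allowed l_f values are {1, 3}.
For l_f = 1: m_f ∈ {m_i−1, m_i, m_i+1} ∩ [−1, 1] = {-1, 0} → 2 states.
For l_f = 3: m_f ∈ {m_i−1, m_i, m_i+1} ∩ [−3, 3] = {-2, -1, 0} → 3 states.
Total: 5.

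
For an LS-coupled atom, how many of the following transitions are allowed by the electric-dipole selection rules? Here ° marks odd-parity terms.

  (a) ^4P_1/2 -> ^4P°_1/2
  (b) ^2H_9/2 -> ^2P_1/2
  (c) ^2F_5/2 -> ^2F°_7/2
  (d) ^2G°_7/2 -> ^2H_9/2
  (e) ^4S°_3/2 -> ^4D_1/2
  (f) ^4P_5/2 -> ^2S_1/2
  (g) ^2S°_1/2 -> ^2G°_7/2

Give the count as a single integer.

(a) allowed
(b) forbidden (parity, ΔL, ΔJ fail)
(c) allowed
(d) allowed
(e) forbidden (ΔL fails)
(f) forbidden (parity, ΔS, ΔJ fail)
(g) forbidden (parity, ΔL, ΔJ fail)
Total allowed: 3 of 7.

3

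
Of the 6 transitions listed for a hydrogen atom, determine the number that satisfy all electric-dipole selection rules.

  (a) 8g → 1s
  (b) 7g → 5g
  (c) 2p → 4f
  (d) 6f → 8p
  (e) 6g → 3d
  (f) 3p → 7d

1

(a) forbidden — Δl = -4 (E1 requires Δl = ±1)
(b) forbidden — Δl = +0 (E1 requires Δl = ±1)
(c) forbidden — Δl = +2 (E1 requires Δl = ±1)
(d) forbidden — Δl = -2 (E1 requires Δl = ±1)
(e) forbidden — Δl = -2 (E1 requires Δl = ±1)
(f) allowed
Total allowed: 1 of 6.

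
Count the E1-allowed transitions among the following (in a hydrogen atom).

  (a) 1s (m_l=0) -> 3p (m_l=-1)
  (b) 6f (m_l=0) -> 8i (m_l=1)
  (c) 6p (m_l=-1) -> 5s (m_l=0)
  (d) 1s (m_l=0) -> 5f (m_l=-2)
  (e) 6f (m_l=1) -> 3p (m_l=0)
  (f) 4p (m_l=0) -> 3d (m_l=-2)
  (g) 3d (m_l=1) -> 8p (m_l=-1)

2

(a) allowed
(b) forbidden — Δl = +3 (E1 requires Δl = ±1)
(c) allowed
(d) forbidden — Δl = +3 (E1 requires Δl = ±1); Δm_l = -2 (E1 requires Δm_l = 0, ±1)
(e) forbidden — Δl = -2 (E1 requires Δl = ±1)
(f) forbidden — Δm_l = -2 (E1 requires Δm_l = 0, ±1)
(g) forbidden — Δm_l = -2 (E1 requires Δm_l = 0, ±1)
Total allowed: 2 of 7.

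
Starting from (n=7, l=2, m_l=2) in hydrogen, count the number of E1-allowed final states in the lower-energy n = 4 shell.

4

E1 requires Δl = ±1, so l_f ∈ {1, 3}; with 0 ≤ l_f ≤ n_f−1 = 3, the allowed l_f values are {1, 3}.
For l_f = 1: m_f ∈ {m_i−1, m_i, m_i+1} ∩ [−1, 1] = {1} → 1 state.
For l_f = 3: m_f ∈ {m_i−1, m_i, m_i+1} ∩ [−3, 3] = {1, 2, 3} → 3 states.
Total: 4.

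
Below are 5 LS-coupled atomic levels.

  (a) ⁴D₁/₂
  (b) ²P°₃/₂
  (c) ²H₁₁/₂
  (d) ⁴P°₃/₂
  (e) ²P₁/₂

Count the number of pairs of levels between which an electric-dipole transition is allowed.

(a)–(b): forbidden (ΔS).
(a)–(c): forbidden (parity, ΔS, ΔL, ΔJ).
(a)–(d): allowed.
(a)–(e): forbidden (parity, ΔS).
(b)–(c): forbidden (ΔL, ΔJ).
(b)–(d): forbidden (parity, ΔS).
(b)–(e): allowed.
(c)–(d): forbidden (ΔS, ΔL, ΔJ).
(c)–(e): forbidden (parity, ΔL, ΔJ).
(d)–(e): forbidden (ΔS).
Allowed pairs: 2 of 10.

2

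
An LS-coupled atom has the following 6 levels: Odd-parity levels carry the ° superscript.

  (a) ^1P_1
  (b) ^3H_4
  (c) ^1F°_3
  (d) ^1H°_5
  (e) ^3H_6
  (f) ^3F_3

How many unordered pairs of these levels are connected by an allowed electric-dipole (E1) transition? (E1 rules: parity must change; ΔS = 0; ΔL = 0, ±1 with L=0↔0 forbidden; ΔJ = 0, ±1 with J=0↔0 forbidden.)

0

(a)–(b): forbidden (parity, ΔS, ΔL, ΔJ).
(a)–(c): forbidden (ΔL, ΔJ).
(a)–(d): forbidden (ΔL, ΔJ).
(a)–(e): forbidden (parity, ΔS, ΔL, ΔJ).
(a)–(f): forbidden (parity, ΔS, ΔL, ΔJ).
(b)–(c): forbidden (ΔS, ΔL).
(b)–(d): forbidden (ΔS).
(b)–(e): forbidden (parity, ΔJ).
(b)–(f): forbidden (parity, ΔL).
(c)–(d): forbidden (parity, ΔL, ΔJ).
(c)–(e): forbidden (ΔS, ΔL, ΔJ).
(c)–(f): forbidden (ΔS).
(d)–(e): forbidden (ΔS).
(d)–(f): forbidden (ΔS, ΔL, ΔJ).
(e)–(f): forbidden (parity, ΔL, ΔJ).
Allowed pairs: 0 of 15.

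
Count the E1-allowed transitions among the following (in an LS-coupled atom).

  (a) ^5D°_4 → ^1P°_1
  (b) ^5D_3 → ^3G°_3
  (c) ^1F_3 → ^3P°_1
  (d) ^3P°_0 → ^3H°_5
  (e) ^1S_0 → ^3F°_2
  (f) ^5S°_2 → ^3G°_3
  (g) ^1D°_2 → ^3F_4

0

(a) forbidden (parity, ΔS, ΔJ fail)
(b) forbidden (ΔS, ΔL fail)
(c) forbidden (ΔS, ΔL, ΔJ fail)
(d) forbidden (parity, ΔL, ΔJ fail)
(e) forbidden (ΔS, ΔL, ΔJ fail)
(f) forbidden (parity, ΔS, ΔL fail)
(g) forbidden (ΔS, ΔJ fail)
Total allowed: 0 of 7.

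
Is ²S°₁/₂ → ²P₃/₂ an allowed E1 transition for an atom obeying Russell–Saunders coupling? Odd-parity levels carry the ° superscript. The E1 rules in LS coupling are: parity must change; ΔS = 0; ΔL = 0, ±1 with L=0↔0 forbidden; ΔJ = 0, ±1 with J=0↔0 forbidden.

Parity must change: odd → even — passes.
ΔS = 0: S: 1/2 → 1/2 — passes.
ΔL = 0, ±1 (not L=0↔0): L: 0 → 1, ΔL = +1 — passes.
ΔJ = 0, ±1 (not J=0↔0): J: 1/2 → 3/2, ΔJ = +1 — passes.
All four E1 rules are satisfied.

allowed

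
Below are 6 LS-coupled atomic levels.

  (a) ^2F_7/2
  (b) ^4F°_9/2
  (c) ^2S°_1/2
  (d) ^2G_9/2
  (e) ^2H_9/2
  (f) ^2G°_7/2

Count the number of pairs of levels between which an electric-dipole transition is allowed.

(a)–(b): forbidden (ΔS).
(a)–(c): forbidden (ΔL, ΔJ).
(a)–(d): forbidden (parity).
(a)–(e): forbidden (parity, ΔL).
(a)–(f): allowed.
(b)–(c): forbidden (parity, ΔS, ΔL, ΔJ).
(b)–(d): forbidden (ΔS).
(b)–(e): forbidden (ΔS, ΔL).
(b)–(f): forbidden (parity, ΔS).
(c)–(d): forbidden (ΔL, ΔJ).
(c)–(e): forbidden (ΔL, ΔJ).
(c)–(f): forbidden (parity, ΔL, ΔJ).
(d)–(e): forbidden (parity).
(d)–(f): allowed.
(e)–(f): allowed.
Allowed pairs: 3 of 15.

3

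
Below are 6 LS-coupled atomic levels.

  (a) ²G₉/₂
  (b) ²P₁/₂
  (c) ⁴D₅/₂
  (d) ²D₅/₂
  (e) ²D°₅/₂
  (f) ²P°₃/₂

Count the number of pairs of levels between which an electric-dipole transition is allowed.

3

(a)–(b): forbidden (parity, ΔL, ΔJ).
(a)–(c): forbidden (parity, ΔS, ΔL, ΔJ).
(a)–(d): forbidden (parity, ΔL, ΔJ).
(a)–(e): forbidden (ΔL, ΔJ).
(a)–(f): forbidden (ΔL, ΔJ).
(b)–(c): forbidden (parity, ΔS, ΔJ).
(b)–(d): forbidden (parity, ΔJ).
(b)–(e): forbidden (ΔJ).
(b)–(f): allowed.
(c)–(d): forbidden (parity, ΔS).
(c)–(e): forbidden (ΔS).
(c)–(f): forbidden (ΔS).
(d)–(e): allowed.
(d)–(f): allowed.
(e)–(f): forbidden (parity).
Allowed pairs: 3 of 15.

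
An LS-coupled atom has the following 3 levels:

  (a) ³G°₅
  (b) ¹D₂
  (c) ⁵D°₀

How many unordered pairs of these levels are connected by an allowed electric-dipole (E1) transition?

0

(a)–(b): forbidden (ΔS, ΔL, ΔJ).
(a)–(c): forbidden (parity, ΔS, ΔL, ΔJ).
(b)–(c): forbidden (ΔS, ΔJ).
Allowed pairs: 0 of 3.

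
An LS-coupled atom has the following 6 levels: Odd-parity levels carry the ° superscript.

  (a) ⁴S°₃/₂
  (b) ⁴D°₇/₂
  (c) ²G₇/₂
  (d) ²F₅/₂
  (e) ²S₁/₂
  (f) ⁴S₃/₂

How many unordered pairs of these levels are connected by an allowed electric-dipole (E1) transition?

(a)–(b): forbidden (parity, ΔL, ΔJ).
(a)–(c): forbidden (ΔS, ΔL, ΔJ).
(a)–(d): forbidden (ΔS, ΔL).
(a)–(e): forbidden (ΔS, ΔL).
(a)–(f): forbidden (ΔL).
(b)–(c): forbidden (ΔS, ΔL).
(b)–(d): forbidden (ΔS).
(b)–(e): forbidden (ΔS, ΔL, ΔJ).
(b)–(f): forbidden (ΔL, ΔJ).
(c)–(d): forbidden (parity).
(c)–(e): forbidden (parity, ΔL, ΔJ).
(c)–(f): forbidden (parity, ΔS, ΔL, ΔJ).
(d)–(e): forbidden (parity, ΔL, ΔJ).
(d)–(f): forbidden (parity, ΔS, ΔL).
(e)–(f): forbidden (parity, ΔS, ΔL).
Allowed pairs: 0 of 15.

0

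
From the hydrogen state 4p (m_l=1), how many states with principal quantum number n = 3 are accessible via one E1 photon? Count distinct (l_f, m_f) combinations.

E1 requires Δl = ±1, so l_f ∈ {0, 2}; with 0 ≤ l_f ≤ n_f−1 = 2, the allowed l_f values are {0, 2}.
For l_f = 0: m_f ∈ {m_i−1, m_i, m_i+1} ∩ [−0, 0] = {0} → 1 state.
For l_f = 2: m_f ∈ {m_i−1, m_i, m_i+1} ∩ [−2, 2] = {0, 1, 2} → 3 states.
Total: 4.

4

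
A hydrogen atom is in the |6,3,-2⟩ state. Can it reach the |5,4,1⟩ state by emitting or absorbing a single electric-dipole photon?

forbidden

l: 3 → 4 (Δl = +1). Δl = ±1 satisfied.
m_l: -2 → 1 (Δm_l = +3). |Δm_l| ≤ 1 violated.
The transition is electric-dipole forbidden.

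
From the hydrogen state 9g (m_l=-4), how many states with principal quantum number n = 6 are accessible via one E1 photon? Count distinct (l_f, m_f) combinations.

E1 requires Δl = ±1, so l_f ∈ {3, 5}; with 0 ≤ l_f ≤ n_f−1 = 5, the allowed l_f values are {3, 5}.
For l_f = 3: m_f ∈ {m_i−1, m_i, m_i+1} ∩ [−3, 3] = {-3} → 1 state.
For l_f = 5: m_f ∈ {m_i−1, m_i, m_i+1} ∩ [−5, 5] = {-5, -4, -3} → 3 states.
Total: 4.

4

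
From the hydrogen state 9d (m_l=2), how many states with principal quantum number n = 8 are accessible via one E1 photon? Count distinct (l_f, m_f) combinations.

E1 requires Δl = ±1, so l_f ∈ {1, 3}; with 0 ≤ l_f ≤ n_f−1 = 7, the allowed l_f values are {1, 3}.
For l_f = 1: m_f ∈ {m_i−1, m_i, m_i+1} ∩ [−1, 1] = {1} → 1 state.
For l_f = 3: m_f ∈ {m_i−1, m_i, m_i+1} ∩ [−3, 3] = {1, 2, 3} → 3 states.
Total: 4.

4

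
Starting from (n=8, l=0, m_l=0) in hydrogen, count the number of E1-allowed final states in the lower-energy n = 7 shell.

E1 requires Δl = ±1, so l_f ∈ {-1, 1}; with 0 ≤ l_f ≤ n_f−1 = 6, the allowed l_f values are {1}.
For l_f = 1: m_f ∈ {m_i−1, m_i, m_i+1} ∩ [−1, 1] = {-1, 0, 1} → 3 states.
Total: 3.

3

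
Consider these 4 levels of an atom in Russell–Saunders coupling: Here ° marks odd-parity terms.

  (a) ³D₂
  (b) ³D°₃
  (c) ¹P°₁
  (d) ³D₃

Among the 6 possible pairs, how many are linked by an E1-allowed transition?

(a)–(b): allowed.
(a)–(c): forbidden (ΔS).
(a)–(d): forbidden (parity).
(b)–(c): forbidden (parity, ΔS, ΔJ).
(b)–(d): allowed.
(c)–(d): forbidden (ΔS, ΔJ).
Allowed pairs: 2 of 6.

2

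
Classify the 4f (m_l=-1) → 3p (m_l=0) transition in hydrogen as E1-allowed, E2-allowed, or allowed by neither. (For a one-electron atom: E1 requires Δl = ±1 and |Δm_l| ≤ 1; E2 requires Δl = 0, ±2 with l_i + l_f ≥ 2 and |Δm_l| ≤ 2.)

Δl = 1 − 3 = -2; l_i + l_f = 4.
Δm_l = +1.
E1 (Δl = ±1, |Δm_l| ≤ 1): not satisfied.
E2 (Δl = 0,±2, l_i+l_f ≥ 2, |Δm_l| ≤ 2): satisfied.

E2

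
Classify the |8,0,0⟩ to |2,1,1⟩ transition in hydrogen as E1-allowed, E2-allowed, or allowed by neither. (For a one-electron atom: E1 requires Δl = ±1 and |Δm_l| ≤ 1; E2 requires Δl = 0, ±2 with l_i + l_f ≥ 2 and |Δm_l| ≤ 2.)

Δl = 1 − 0 = +1; l_i + l_f = 1.
Δm_l = +1.
E1 (Δl = ±1, |Δm_l| ≤ 1): satisfied.
E2 (Δl = 0,±2, l_i+l_f ≥ 2, |Δm_l| ≤ 2): not satisfied.

E1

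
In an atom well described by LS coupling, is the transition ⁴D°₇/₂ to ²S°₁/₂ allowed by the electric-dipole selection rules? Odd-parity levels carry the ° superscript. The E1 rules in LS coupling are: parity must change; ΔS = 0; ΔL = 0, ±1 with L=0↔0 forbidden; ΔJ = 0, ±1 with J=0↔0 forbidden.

Initial level: S=3/2, L=2, J=7/2, parity odd. Final level: S=1/2, L=0, J=1/2, parity odd.
Parity must change: odd → odd — violated.
ΔS = 0: S: 3/2 → 1/2 — violated.
ΔL = 0, ±1 (not L=0↔0): L: 2 → 0, ΔL = -2 — violated.
ΔJ = 0, ±1 (not J=0↔0): J: 7/2 → 1/2, ΔJ = -3 — violated.
Rule(s) violated: parity, ΔS, ΔL, ΔJ.

forbidden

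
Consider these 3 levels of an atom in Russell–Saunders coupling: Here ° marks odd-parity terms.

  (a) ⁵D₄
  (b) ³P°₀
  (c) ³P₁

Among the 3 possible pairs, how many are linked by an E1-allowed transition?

(a)–(b): forbidden (ΔS, ΔJ).
(a)–(c): forbidden (parity, ΔS, ΔJ).
(b)–(c): allowed.
Allowed pairs: 1 of 3.

1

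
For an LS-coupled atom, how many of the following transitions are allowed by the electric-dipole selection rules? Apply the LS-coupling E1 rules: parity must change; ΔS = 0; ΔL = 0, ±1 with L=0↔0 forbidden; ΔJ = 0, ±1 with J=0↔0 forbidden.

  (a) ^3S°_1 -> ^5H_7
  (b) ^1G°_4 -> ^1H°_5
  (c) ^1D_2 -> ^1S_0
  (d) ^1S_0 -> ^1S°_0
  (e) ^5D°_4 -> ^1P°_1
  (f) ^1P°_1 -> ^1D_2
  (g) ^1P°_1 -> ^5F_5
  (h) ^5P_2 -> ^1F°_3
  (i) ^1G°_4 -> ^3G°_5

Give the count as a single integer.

(a) forbidden (ΔS, ΔL, ΔJ fail)
(b) forbidden (parity fails)
(c) forbidden (parity, ΔL, ΔJ fail)
(d) forbidden (ΔL, ΔJ fail)
(e) forbidden (parity, ΔS, ΔJ fail)
(f) allowed
(g) forbidden (ΔS, ΔL, ΔJ fail)
(h) forbidden (ΔS, ΔL fail)
(i) forbidden (parity, ΔS fail)
Total allowed: 1 of 9.

1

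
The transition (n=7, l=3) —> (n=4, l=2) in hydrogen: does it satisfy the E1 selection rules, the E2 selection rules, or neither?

E1

Δl = 2 − 3 = -1; l_i + l_f = 5.
E1 (Δl = ±1): satisfied.
E2 (Δl = 0,±2, l_i+l_f ≥ 2): not satisfied.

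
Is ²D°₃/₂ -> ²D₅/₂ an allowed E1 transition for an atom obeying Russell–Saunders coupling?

allowed

Parity must change: odd → even — ok.
ΔS = 0: S: 1/2 → 1/2 — ok.
ΔL = 0, ±1 (not L=0↔0): L: 2 → 2, ΔL = +0 — ok.
ΔJ = 0, ±1 (not J=0↔0): J: 3/2 → 5/2, ΔJ = +1 — ok.
All four E1 rules are satisfied.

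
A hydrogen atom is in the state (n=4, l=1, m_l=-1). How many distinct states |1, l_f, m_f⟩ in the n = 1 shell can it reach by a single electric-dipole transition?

1

E1 requires Δl = ±1, so l_f ∈ {0, 2}; with 0 ≤ l_f ≤ n_f−1 = 0, the allowed l_f values are {0}.
For l_f = 0: m_f ∈ {m_i−1, m_i, m_i+1} ∩ [−0, 0] = {0} → 1 state.
Total: 1.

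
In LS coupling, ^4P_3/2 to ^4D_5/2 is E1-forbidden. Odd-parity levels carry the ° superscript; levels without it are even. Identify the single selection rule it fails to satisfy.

parity

Parity must change: even → even — fails.
ΔS = 0: S: 3/2 → 3/2 — passes.
ΔL = 0, ±1 (not L=0↔0): L: 1 → 2, ΔL = +1 — passes.
ΔJ = 0, ±1 (not J=0↔0): J: 3/2 → 5/2, ΔJ = +1 — passes.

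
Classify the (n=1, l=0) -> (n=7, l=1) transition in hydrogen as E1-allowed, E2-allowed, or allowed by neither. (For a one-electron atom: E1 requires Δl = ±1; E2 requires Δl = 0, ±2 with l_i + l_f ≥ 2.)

Δl = 1 − 0 = +1; l_i + l_f = 1.
E1 (Δl = ±1): satisfied.
E2 (Δl = 0,±2, l_i+l_f ≥ 2): not satisfied.

E1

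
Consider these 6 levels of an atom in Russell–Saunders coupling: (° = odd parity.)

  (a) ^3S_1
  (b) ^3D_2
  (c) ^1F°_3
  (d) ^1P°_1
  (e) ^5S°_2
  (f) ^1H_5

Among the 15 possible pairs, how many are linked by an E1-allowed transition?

(a)–(b): forbidden (parity, ΔL).
(a)–(c): forbidden (ΔS, ΔL, ΔJ).
(a)–(d): forbidden (ΔS).
(a)–(e): forbidden (ΔS, ΔL).
(a)–(f): forbidden (parity, ΔS, ΔL, ΔJ).
(b)–(c): forbidden (ΔS).
(b)–(d): forbidden (ΔS).
(b)–(e): forbidden (ΔS, ΔL).
(b)–(f): forbidden (parity, ΔS, ΔL, ΔJ).
(c)–(d): forbidden (parity, ΔL, ΔJ).
(c)–(e): forbidden (parity, ΔS, ΔL).
(c)–(f): forbidden (ΔL, ΔJ).
(d)–(e): forbidden (parity, ΔS).
(d)–(f): forbidden (ΔL, ΔJ).
(e)–(f): forbidden (ΔS, ΔL, ΔJ).
Allowed pairs: 0 of 15.

0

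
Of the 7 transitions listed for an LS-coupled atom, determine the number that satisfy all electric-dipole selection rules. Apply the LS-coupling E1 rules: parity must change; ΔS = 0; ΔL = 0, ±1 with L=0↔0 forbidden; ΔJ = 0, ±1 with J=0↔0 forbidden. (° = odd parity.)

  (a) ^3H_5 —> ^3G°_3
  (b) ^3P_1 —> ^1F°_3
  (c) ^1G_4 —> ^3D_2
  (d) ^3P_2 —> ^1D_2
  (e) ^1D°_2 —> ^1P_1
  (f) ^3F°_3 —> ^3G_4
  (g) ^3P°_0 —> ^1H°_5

2

(a) forbidden (ΔJ fails)
(b) forbidden (ΔS, ΔL, ΔJ fail)
(c) forbidden (parity, ΔS, ΔL, ΔJ fail)
(d) forbidden (parity, ΔS fail)
(e) allowed
(f) allowed
(g) forbidden (parity, ΔS, ΔL, ΔJ fail)
Total allowed: 2 of 7.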